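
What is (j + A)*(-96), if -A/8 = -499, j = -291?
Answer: -355296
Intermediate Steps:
A = 3992 (A = -8*(-499) = 3992)
(j + A)*(-96) = (-291 + 3992)*(-96) = 3701*(-96) = -355296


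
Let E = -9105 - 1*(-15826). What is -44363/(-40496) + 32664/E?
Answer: 1620925067/272173616 ≈ 5.9555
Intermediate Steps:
E = 6721 (E = -9105 + 15826 = 6721)
-44363/(-40496) + 32664/E = -44363/(-40496) + 32664/6721 = -44363*(-1/40496) + 32664*(1/6721) = 44363/40496 + 32664/6721 = 1620925067/272173616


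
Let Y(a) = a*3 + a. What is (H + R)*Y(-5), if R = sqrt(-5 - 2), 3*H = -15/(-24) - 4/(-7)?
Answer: -335/42 - 20*I*sqrt(7) ≈ -7.9762 - 52.915*I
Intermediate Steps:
Y(a) = 4*a (Y(a) = 3*a + a = 4*a)
H = 67/168 (H = (-15/(-24) - 4/(-7))/3 = (-15*(-1/24) - 4*(-1/7))/3 = (5/8 + 4/7)/3 = (1/3)*(67/56) = 67/168 ≈ 0.39881)
R = I*sqrt(7) (R = sqrt(-7) = I*sqrt(7) ≈ 2.6458*I)
(H + R)*Y(-5) = (67/168 + I*sqrt(7))*(4*(-5)) = (67/168 + I*sqrt(7))*(-20) = -335/42 - 20*I*sqrt(7)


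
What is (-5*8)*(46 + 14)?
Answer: -2400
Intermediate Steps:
(-5*8)*(46 + 14) = -40*60 = -2400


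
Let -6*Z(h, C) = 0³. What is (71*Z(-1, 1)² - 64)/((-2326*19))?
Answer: 32/22097 ≈ 0.0014482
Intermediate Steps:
Z(h, C) = 0 (Z(h, C) = -⅙*0³ = -⅙*0 = 0)
(71*Z(-1, 1)² - 64)/((-2326*19)) = (71*0² - 64)/((-2326*19)) = (71*0 - 64)/(-44194) = (0 - 64)*(-1/44194) = -64*(-1/44194) = 32/22097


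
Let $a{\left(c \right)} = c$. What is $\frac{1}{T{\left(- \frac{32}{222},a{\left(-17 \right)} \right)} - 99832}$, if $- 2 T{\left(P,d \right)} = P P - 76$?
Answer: $- \frac{12321}{1229562002} \approx -1.0021 \cdot 10^{-5}$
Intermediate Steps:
$T{\left(P,d \right)} = 38 - \frac{P^{2}}{2}$ ($T{\left(P,d \right)} = - \frac{P P - 76}{2} = - \frac{P^{2} - 76}{2} = - \frac{-76 + P^{2}}{2} = 38 - \frac{P^{2}}{2}$)
$\frac{1}{T{\left(- \frac{32}{222},a{\left(-17 \right)} \right)} - 99832} = \frac{1}{\left(38 - \frac{\left(- \frac{32}{222}\right)^{2}}{2}\right) - 99832} = \frac{1}{\left(38 - \frac{\left(\left(-32\right) \frac{1}{222}\right)^{2}}{2}\right) - 99832} = \frac{1}{\left(38 - \frac{\left(- \frac{16}{111}\right)^{2}}{2}\right) - 99832} = \frac{1}{\left(38 - \frac{128}{12321}\right) - 99832} = \frac{1}{\frac{468070}{12321} - 99832} = \frac{1}{- \frac{1229562002}{12321}} = - \frac{12321}{1229562002}$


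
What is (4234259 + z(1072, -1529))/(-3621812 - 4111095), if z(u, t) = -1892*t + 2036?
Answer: -7129163/7732907 ≈ -0.92193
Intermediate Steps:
z(u, t) = 2036 - 1892*t
(4234259 + z(1072, -1529))/(-3621812 - 4111095) = (4234259 + (2036 - 1892*(-1529)))/(-3621812 - 4111095) = (4234259 + (2036 + 2892868))/(-7732907) = (4234259 + 2894904)*(-1/7732907) = 7129163*(-1/7732907) = -7129163/7732907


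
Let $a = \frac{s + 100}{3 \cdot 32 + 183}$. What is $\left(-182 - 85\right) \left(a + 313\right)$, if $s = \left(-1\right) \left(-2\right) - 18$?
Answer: $- \frac{2593193}{31} \approx -83651.0$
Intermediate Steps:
$s = -16$ ($s = 2 - 18 = -16$)
$a = \frac{28}{93}$ ($a = \frac{-16 + 100}{3 \cdot 32 + 183} = \frac{84}{96 + 183} = \frac{84}{279} = 84 \cdot \frac{1}{279} = \frac{28}{93} \approx 0.30108$)
$\left(-182 - 85\right) \left(a + 313\right) = \left(-182 - 85\right) \left(\frac{28}{93} + 313\right) = \left(-182 - 85\right) \frac{29137}{93} = \left(-267\right) \frac{29137}{93} = - \frac{2593193}{31}$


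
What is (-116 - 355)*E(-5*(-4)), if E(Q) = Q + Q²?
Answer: -197820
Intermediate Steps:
(-116 - 355)*E(-5*(-4)) = (-116 - 355)*((-5*(-4))*(1 - 5*(-4))) = -9420*(1 + 20) = -9420*21 = -471*420 = -197820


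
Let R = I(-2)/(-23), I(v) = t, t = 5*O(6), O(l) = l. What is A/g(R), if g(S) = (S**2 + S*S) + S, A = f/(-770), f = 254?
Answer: -67183/427350 ≈ -0.15721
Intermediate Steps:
t = 30 (t = 5*6 = 30)
I(v) = 30
R = -30/23 (R = 30/(-23) = 30*(-1/23) = -30/23 ≈ -1.3043)
A = -127/385 (A = 254/(-770) = 254*(-1/770) = -127/385 ≈ -0.32987)
g(S) = S + 2*S**2 (g(S) = (S**2 + S**2) + S = 2*S**2 + S = S + 2*S**2)
A/g(R) = -127*(-23/(30*(1 + 2*(-30/23))))/385 = -127*(-23/(30*(1 - 60/23)))/385 = -127/(385*((-30/23*(-37/23)))) = -127/(385*1110/529) = -127/385*529/1110 = -67183/427350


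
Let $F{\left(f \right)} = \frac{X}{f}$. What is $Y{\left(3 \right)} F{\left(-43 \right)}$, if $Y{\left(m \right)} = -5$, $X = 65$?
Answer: $\frac{325}{43} \approx 7.5581$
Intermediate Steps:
$F{\left(f \right)} = \frac{65}{f}$
$Y{\left(3 \right)} F{\left(-43 \right)} = - 5 \frac{65}{-43} = - 5 \cdot 65 \left(- \frac{1}{43}\right) = \left(-5\right) \left(- \frac{65}{43}\right) = \frac{325}{43}$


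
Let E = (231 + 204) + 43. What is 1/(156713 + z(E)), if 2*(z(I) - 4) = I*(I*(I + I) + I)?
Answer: 1/109486311 ≈ 9.1336e-9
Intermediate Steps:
E = 478 (E = 435 + 43 = 478)
z(I) = 4 + I*(I + 2*I²)/2 (z(I) = 4 + (I*(I*(I + I) + I))/2 = 4 + (I*(I*(2*I) + I))/2 = 4 + (I*(2*I² + I))/2 = 4 + (I*(I + 2*I²))/2 = 4 + I*(I + 2*I²)/2)
1/(156713 + z(E)) = 1/(156713 + (4 + 478³ + (½)*478²)) = 1/(156713 + (4 + 109215352 + (½)*228484)) = 1/(156713 + (4 + 109215352 + 114242)) = 1/(156713 + 109329598) = 1/109486311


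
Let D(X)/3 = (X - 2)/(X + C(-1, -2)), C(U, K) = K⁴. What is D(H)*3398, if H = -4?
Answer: -5097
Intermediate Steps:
D(X) = 3*(-2 + X)/(16 + X) (D(X) = 3*((X - 2)/(X + (-2)⁴)) = 3*((-2 + X)/(X + 16)) = 3*((-2 + X)/(16 + X)) = 3*(-2 + X)/(16 + X))
D(H)*3398 = (3*(-2 - 4)/(16 - 4))*3398 = (3*(-6)/12)*3398 = (3*(1/12)*(-6))*3398 = -3/2*3398 = -5097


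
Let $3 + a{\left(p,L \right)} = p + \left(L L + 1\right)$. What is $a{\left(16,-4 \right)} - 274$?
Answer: $-244$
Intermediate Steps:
$a{\left(p,L \right)} = -2 + p + L^{2}$ ($a{\left(p,L \right)} = -3 + \left(p + \left(L L + 1\right)\right) = -3 + \left(p + \left(L^{2} + 1\right)\right) = -3 + \left(p + \left(1 + L^{2}\right)\right) = -3 + \left(1 + p + L^{2}\right) = -2 + p + L^{2}$)
$a{\left(16,-4 \right)} - 274 = \left(-2 + 16 + \left(-4\right)^{2}\right) - 274 = \left(-2 + 16 + 16\right) - 274 = 30 - 274 = -244$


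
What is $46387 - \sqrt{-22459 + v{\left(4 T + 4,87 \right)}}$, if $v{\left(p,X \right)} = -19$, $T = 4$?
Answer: $46387 - i \sqrt{22478} \approx 46387.0 - 149.93 i$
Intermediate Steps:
$46387 - \sqrt{-22459 + v{\left(4 T + 4,87 \right)}} = 46387 - \sqrt{-22459 - 19} = 46387 - \sqrt{-22478} = 46387 - i \sqrt{22478}$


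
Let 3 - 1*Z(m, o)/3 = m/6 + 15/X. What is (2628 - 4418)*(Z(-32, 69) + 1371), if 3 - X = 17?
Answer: -17532155/7 ≈ -2.5046e+6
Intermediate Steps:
X = -14 (X = 3 - 1*17 = 3 - 17 = -14)
Z(m, o) = 171/14 - m/2 (Z(m, o) = 9 - 3*(m/6 + 15/(-14)) = 9 - 3*(m*(1/6) + 15*(-1/14)) = 9 - 3*(m/6 - 15/14) = 9 - 3*(-15/14 + m/6) = 9 + (45/14 - m/2) = 171/14 - m/2)
(2628 - 4418)*(Z(-32, 69) + 1371) = (2628 - 4418)*((171/14 - 1/2*(-32)) + 1371) = -1790*((171/14 + 16) + 1371) = -1790*(395/14 + 1371) = -1790*19589/14 = -17532155/7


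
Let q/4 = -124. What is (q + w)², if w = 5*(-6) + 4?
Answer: 272484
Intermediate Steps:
q = -496 (q = 4*(-124) = -496)
w = -26 (w = -30 + 4 = -26)
(q + w)² = (-496 - 26)² = (-522)² = 272484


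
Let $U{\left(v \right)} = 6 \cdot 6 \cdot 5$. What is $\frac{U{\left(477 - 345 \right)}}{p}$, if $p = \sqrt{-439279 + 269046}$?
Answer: $- \frac{180 i \sqrt{170233}}{170233} \approx - 0.43627 i$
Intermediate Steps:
$U{\left(v \right)} = 180$ ($U{\left(v \right)} = 36 \cdot 5 = 180$)
$p = i \sqrt{170233}$ ($p = \sqrt{-170233} = i \sqrt{170233} \approx 412.59 i$)
$\frac{U{\left(477 - 345 \right)}}{p} = \frac{180}{i \sqrt{170233}} = 180 \left(- \frac{i \sqrt{170233}}{170233}\right) = - \frac{180 i \sqrt{170233}}{170233}$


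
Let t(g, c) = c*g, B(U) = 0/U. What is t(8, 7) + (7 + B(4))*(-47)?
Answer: -273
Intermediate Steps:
B(U) = 0
t(8, 7) + (7 + B(4))*(-47) = 7*8 + (7 + 0)*(-47) = 56 + 7*(-47) = 56 - 329 = -273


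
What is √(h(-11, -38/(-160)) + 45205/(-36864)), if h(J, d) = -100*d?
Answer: 5*I*√36829/192 ≈ 4.9976*I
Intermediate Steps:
√(h(-11, -38/(-160)) + 45205/(-36864)) = √(-(-3800)/(-160) + 45205/(-36864)) = √(-(-3800)*(-1)/160 + 45205*(-1/36864)) = √(-100*19/80 - 45205/36864) = √(-95/4 - 45205/36864) = √(-920725/36864) = 5*I*√36829/192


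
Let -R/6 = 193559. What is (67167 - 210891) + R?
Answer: -1305078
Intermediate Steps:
R = -1161354 (R = -6*193559 = -1161354)
(67167 - 210891) + R = (67167 - 210891) - 1161354 = -143724 - 1161354 = -1305078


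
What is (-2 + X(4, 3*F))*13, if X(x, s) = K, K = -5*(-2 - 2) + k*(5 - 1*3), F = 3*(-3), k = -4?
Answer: 130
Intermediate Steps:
F = -9
K = 12 (K = -5*(-2 - 2) - 4*(5 - 1*3) = -5*(-4) - 4*(5 - 3) = 20 - 4*2 = 20 - 8 = 12)
X(x, s) = 12
(-2 + X(4, 3*F))*13 = (-2 + 12)*13 = 10*13 = 130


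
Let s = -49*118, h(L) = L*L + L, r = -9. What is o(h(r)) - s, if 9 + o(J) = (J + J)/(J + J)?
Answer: 5774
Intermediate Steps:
h(L) = L + L**2 (h(L) = L**2 + L = L + L**2)
o(J) = -8 (o(J) = -9 + (J + J)/(J + J) = -9 + (2*J)/((2*J)) = -9 + (2*J)*(1/(2*J)) = -9 + 1 = -8)
s = -5782
o(h(r)) - s = -8 - 1*(-5782) = -8 + 5782 = 5774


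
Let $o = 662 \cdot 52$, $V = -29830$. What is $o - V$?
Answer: $64254$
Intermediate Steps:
$o = 34424$
$o - V = 34424 - -29830 = 34424 + 29830 = 64254$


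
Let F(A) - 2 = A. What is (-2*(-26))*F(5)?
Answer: 364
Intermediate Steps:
F(A) = 2 + A
(-2*(-26))*F(5) = (-2*(-26))*(2 + 5) = 52*7 = 364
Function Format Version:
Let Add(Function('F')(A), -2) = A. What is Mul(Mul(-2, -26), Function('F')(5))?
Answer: 364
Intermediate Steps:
Function('F')(A) = Add(2, A)
Mul(Mul(-2, -26), Function('F')(5)) = Mul(Mul(-2, -26), Add(2, 5)) = Mul(52, 7) = 364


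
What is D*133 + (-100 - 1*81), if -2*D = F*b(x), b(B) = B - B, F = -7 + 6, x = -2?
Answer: -181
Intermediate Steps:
F = -1
b(B) = 0
D = 0 (D = -(-1)*0/2 = -1/2*0 = 0)
D*133 + (-100 - 1*81) = 0*133 + (-100 - 1*81) = 0 + (-100 - 81) = 0 - 181 = -181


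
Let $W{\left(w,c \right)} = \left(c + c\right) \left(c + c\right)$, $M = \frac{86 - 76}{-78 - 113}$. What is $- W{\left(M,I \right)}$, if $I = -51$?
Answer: $-10404$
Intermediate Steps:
$M = - \frac{10}{191}$ ($M = \frac{10}{-191} = 10 \left(- \frac{1}{191}\right) = - \frac{10}{191} \approx -0.052356$)
$W{\left(w,c \right)} = 4 c^{2}$ ($W{\left(w,c \right)} = 2 c 2 c = 4 c^{2}$)
$- W{\left(M,I \right)} = - 4 \left(-51\right)^{2} = - 4 \cdot 2601 = \left(-1\right) 10404 = -10404$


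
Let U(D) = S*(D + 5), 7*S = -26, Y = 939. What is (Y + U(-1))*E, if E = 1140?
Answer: 7374660/7 ≈ 1.0535e+6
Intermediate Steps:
S = -26/7 (S = (⅐)*(-26) = -26/7 ≈ -3.7143)
U(D) = -130/7 - 26*D/7 (U(D) = -26*(D + 5)/7 = -26*(5 + D)/7 = -130/7 - 26*D/7)
(Y + U(-1))*E = (939 + (-130/7 - 26/7*(-1)))*1140 = (939 + (-130/7 + 26/7))*1140 = (939 - 104/7)*1140 = (6469/7)*1140 = 7374660/7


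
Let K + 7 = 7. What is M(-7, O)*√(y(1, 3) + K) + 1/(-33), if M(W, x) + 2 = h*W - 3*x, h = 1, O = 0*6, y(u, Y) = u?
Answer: -298/33 ≈ -9.0303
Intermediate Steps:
K = 0 (K = -7 + 7 = 0)
O = 0
M(W, x) = -2 + W - 3*x (M(W, x) = -2 + (1*W - 3*x) = -2 + (W - 3*x) = -2 + W - 3*x)
M(-7, O)*√(y(1, 3) + K) + 1/(-33) = (-2 - 7 - 3*0)*√(1 + 0) + 1/(-33) = (-2 - 7 + 0)*√1 - 1/33 = -9*1 - 1/33 = -9 - 1/33 = -298/33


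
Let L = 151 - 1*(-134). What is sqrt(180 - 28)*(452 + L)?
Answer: 1474*sqrt(38) ≈ 9086.3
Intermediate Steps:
L = 285 (L = 151 + 134 = 285)
sqrt(180 - 28)*(452 + L) = sqrt(180 - 28)*(452 + 285) = sqrt(152)*737 = (2*sqrt(38))*737 = 1474*sqrt(38)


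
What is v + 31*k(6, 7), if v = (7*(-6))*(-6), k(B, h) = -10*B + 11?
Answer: -1267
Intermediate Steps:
k(B, h) = 11 - 10*B
v = 252 (v = -42*(-6) = 252)
v + 31*k(6, 7) = 252 + 31*(11 - 10*6) = 252 + 31*(11 - 60) = 252 + 31*(-49) = 252 - 1519 = -1267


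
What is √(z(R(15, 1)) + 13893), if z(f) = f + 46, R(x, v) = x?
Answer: √13954 ≈ 118.13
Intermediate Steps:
z(f) = 46 + f
√(z(R(15, 1)) + 13893) = √((46 + 15) + 13893) = √(61 + 13893) = √13954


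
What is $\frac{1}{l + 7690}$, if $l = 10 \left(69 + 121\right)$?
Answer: $\frac{1}{9590} \approx 0.00010428$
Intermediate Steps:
$l = 1900$ ($l = 10 \cdot 190 = 1900$)
$\frac{1}{l + 7690} = \frac{1}{1900 + 7690} = \frac{1}{9590}$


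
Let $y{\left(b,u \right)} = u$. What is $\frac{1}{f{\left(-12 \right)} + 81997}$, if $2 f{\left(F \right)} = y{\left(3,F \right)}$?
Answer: $\frac{1}{81991} \approx 1.2196 \cdot 10^{-5}$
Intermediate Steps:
$f{\left(F \right)} = \frac{F}{2}$
$\frac{1}{f{\left(-12 \right)} + 81997} = \frac{1}{\frac{1}{2} \left(-12\right) + 81997} = \frac{1}{-6 + 81997} = \frac{1}{81991}$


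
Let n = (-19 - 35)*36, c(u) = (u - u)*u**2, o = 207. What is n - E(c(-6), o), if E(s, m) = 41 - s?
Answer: -1985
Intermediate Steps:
c(u) = 0 (c(u) = 0*u**2 = 0)
n = -1944 (n = -54*36 = -1944)
n - E(c(-6), o) = -1944 - (41 - 1*0) = -1944 - (41 + 0) = -1944 - 1*41 = -1944 - 41 = -1985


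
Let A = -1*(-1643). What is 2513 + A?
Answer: 4156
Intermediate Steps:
A = 1643
2513 + A = 2513 + 1643 = 4156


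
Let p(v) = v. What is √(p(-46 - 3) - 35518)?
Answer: I*√35567 ≈ 188.59*I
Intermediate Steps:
√(p(-46 - 3) - 35518) = √((-46 - 3) - 35518) = √(-49 - 35518) = √(-35567) = I*√35567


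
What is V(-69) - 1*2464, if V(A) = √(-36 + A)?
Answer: -2464 + I*√105 ≈ -2464.0 + 10.247*I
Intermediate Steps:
V(-69) - 1*2464 = √(-36 - 69) - 1*2464 = √(-105) - 2464 = I*√105 - 2464 = -2464 + I*√105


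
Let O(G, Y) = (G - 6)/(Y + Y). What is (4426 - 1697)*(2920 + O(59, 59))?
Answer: 940448877/118 ≈ 7.9699e+6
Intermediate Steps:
O(G, Y) = (-6 + G)/(2*Y) (O(G, Y) = (-6 + G)/((2*Y)) = (-6 + G)*(1/(2*Y)) = (-6 + G)/(2*Y))
(4426 - 1697)*(2920 + O(59, 59)) = (4426 - 1697)*(2920 + (½)*(-6 + 59)/59) = 2729*(2920 + (½)*(1/59)*53) = 2729*(2920 + 53/118) = 2729*(344613/118) = 940448877/118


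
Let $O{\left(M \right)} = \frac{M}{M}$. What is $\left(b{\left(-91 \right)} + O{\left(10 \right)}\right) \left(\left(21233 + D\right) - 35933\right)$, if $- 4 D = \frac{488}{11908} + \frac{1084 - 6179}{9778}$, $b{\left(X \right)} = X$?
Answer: $\frac{77022065605545}{58218212} \approx 1.323 \cdot 10^{6}$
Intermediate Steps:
$O{\left(M \right)} = 1$
$D = \frac{13974899}{116436424}$ ($D = - \frac{\frac{488}{11908} + \frac{1084 - 6179}{9778}}{4} = - \frac{488 \cdot \frac{1}{11908} - \frac{5095}{9778}}{4} = - \frac{\frac{122}{2977} - \frac{5095}{9778}}{4} = \left(- \frac{1}{4}\right) \left(- \frac{13974899}{29109106}\right) = \frac{13974899}{116436424} \approx 0.12002$)
$\left(b{\left(-91 \right)} + O{\left(10 \right)}\right) \left(\left(21233 + D\right) - 35933\right) = \left(-91 + 1\right) \left(\left(21233 + \frac{13974899}{116436424}\right) - 35933\right) = - 90 \left(\frac{2472308565691}{116436424} - 35933\right) = \left(-90\right) \left(- \frac{1711601457901}{116436424}\right) = \frac{77022065605545}{58218212}$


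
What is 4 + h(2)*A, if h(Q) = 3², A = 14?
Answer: 130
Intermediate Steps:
h(Q) = 9
4 + h(2)*A = 4 + 9*14 = 4 + 126 = 130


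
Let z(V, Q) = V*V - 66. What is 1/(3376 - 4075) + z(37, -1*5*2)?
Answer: 910796/699 ≈ 1303.0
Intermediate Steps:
z(V, Q) = -66 + V² (z(V, Q) = V² - 66 = -66 + V²)
1/(3376 - 4075) + z(37, -1*5*2) = 1/(3376 - 4075) + (-66 + 37²) = 1/(-699) + (-66 + 1369) = -1/699 + 1303 = 910796/699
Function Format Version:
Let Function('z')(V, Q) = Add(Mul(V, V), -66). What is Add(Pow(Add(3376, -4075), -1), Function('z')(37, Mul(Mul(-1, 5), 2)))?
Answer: Rational(910796, 699) ≈ 1303.0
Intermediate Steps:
Function('z')(V, Q) = Add(-66, Pow(V, 2)) (Function('z')(V, Q) = Add(Pow(V, 2), -66) = Add(-66, Pow(V, 2)))
Add(Pow(Add(3376, -4075), -1), Function('z')(37, Mul(Mul(-1, 5), 2))) = Add(Pow(Add(3376, -4075), -1), Add(-66, Pow(37, 2))) = Add(Pow(-699, -1), Add(-66, 1369)) = Add(Rational(-1, 699), 1303) = Rational(910796, 699)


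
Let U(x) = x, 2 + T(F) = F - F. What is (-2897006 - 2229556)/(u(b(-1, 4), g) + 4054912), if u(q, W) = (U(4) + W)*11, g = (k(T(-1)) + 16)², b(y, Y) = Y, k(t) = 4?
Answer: -366183/289954 ≈ -1.2629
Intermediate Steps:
T(F) = -2 (T(F) = -2 + (F - F) = -2 + 0 = -2)
g = 400 (g = (4 + 16)² = 20² = 400)
u(q, W) = 44 + 11*W (u(q, W) = (4 + W)*11 = 44 + 11*W)
(-2897006 - 2229556)/(u(b(-1, 4), g) + 4054912) = (-2897006 - 2229556)/((44 + 11*400) + 4054912) = -5126562/((44 + 4400) + 4054912) = -5126562/(4444 + 4054912) = -5126562/4059356 = -5126562*1/4059356 = -366183/289954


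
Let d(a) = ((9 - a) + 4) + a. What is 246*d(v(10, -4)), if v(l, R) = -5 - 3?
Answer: 3198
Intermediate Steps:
v(l, R) = -8
d(a) = 13 (d(a) = (13 - a) + a = 13)
246*d(v(10, -4)) = 246*13 = 3198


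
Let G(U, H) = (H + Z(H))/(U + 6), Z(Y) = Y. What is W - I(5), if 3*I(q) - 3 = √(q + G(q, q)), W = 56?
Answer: 55 - √715/33 ≈ 54.190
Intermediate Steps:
G(U, H) = 2*H/(6 + U) (G(U, H) = (H + H)/(U + 6) = (2*H)/(6 + U) = 2*H/(6 + U))
I(q) = 1 + √(q + 2*q/(6 + q))/3
W - I(5) = 56 - (1 + √(5*(8 + 5)/(6 + 5))/3) = 56 - (1 + √(5*13/11)/3) = 56 - (1 + √(5*(1/11)*13)/3) = 56 - (1 + √(65/11)/3) = 56 - (1 + (√715/11)/3) = 56 - (1 + √715/33) = 56 + (-1 - √715/33) = 55 - √715/33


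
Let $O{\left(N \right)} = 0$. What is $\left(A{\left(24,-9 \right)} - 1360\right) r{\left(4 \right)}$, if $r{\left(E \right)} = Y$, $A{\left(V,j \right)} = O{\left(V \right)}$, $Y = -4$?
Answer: $5440$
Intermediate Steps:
$A{\left(V,j \right)} = 0$
$r{\left(E \right)} = -4$
$\left(A{\left(24,-9 \right)} - 1360\right) r{\left(4 \right)} = \left(0 - 1360\right) \left(-4\right) = \left(-1360\right) \left(-4\right) = 5440$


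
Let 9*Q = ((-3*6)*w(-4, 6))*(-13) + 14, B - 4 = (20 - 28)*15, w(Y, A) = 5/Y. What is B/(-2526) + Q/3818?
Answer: 1094167/28932804 ≈ 0.037818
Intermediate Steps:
B = -116 (B = 4 + (20 - 28)*15 = 4 - 8*15 = 4 - 120 = -116)
Q = -557/18 (Q = (((-3*6)*(5/(-4)))*(-13) + 14)/9 = (-90*(-1)/4*(-13) + 14)/9 = (-18*(-5/4)*(-13) + 14)/9 = ((45/2)*(-13) + 14)/9 = (-585/2 + 14)/9 = (⅑)*(-557/2) = -557/18 ≈ -30.944)
B/(-2526) + Q/3818 = -116/(-2526) - 557/18/3818 = -116*(-1/2526) - 557/18*1/3818 = 58/1263 - 557/68724 = 1094167/28932804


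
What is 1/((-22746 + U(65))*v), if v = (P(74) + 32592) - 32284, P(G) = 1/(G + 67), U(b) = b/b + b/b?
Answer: -141/987749176 ≈ -1.4275e-7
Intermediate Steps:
U(b) = 2 (U(b) = 1 + 1 = 2)
P(G) = 1/(67 + G)
v = 43429/141 (v = (1/(67 + 74) + 32592) - 32284 = (1/141 + 32592) - 32284 = 4595473/141 - 32284 = 43429/141 ≈ 308.01)
1/((-22746 + U(65))*v) = 1/((-22746 + 2)*(43429/141)) = (141/43429)/(-22744) = -1/22744*141/43429 = -141/987749176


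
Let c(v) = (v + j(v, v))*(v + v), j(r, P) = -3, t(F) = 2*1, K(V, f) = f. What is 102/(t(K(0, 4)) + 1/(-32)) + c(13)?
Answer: 6548/21 ≈ 311.81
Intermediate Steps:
t(F) = 2
c(v) = 2*v*(-3 + v) (c(v) = (v - 3)*(v + v) = (-3 + v)*(2*v) = 2*v*(-3 + v))
102/(t(K(0, 4)) + 1/(-32)) + c(13) = 102/(2 + 1/(-32)) + 2*13*(-3 + 13) = 102/(2 - 1/32) + 2*13*10 = 102/(63/32) + 260 = 102*(32/63) + 260 = 1088/21 + 260 = 6548/21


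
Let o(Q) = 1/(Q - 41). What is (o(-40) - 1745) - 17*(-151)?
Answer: 66581/81 ≈ 821.99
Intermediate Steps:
o(Q) = 1/(-41 + Q)
(o(-40) - 1745) - 17*(-151) = (1/(-41 - 40) - 1745) - 17*(-151) = (1/(-81) - 1745) + 2567 = (-1/81 - 1745) + 2567 = -141346/81 + 2567 = 66581/81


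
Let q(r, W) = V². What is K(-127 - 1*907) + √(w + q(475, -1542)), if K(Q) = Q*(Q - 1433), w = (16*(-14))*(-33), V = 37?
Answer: 2550878 + √8761 ≈ 2.5510e+6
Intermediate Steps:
w = 7392 (w = -224*(-33) = 7392)
q(r, W) = 1369 (q(r, W) = 37² = 1369)
K(Q) = Q*(-1433 + Q)
K(-127 - 1*907) + √(w + q(475, -1542)) = (-127 - 1*907)*(-1433 + (-127 - 1*907)) + √(7392 + 1369) = (-127 - 907)*(-1433 + (-127 - 907)) + √8761 = -1034*(-1433 - 1034) + √8761 = -1034*(-2467) + √8761 = 2550878 + √8761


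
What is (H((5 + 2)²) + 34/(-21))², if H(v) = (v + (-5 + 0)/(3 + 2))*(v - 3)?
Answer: 2146839556/441 ≈ 4.8681e+6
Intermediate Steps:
H(v) = (-1 + v)*(-3 + v) (H(v) = (v - 5/5)*(-3 + v) = (v - 5*⅕)*(-3 + v) = (v - 1)*(-3 + v) = (-1 + v)*(-3 + v))
(H((5 + 2)²) + 34/(-21))² = ((3 + ((5 + 2)²)² - 4*(5 + 2)²) + 34/(-21))² = ((3 + (7²)² - 4*7²) + 34*(-1/21))² = ((3 + 49² - 4*49) - 34/21)² = ((3 + 2401 - 196) - 34/21)² = (2208 - 34/21)² = (46334/21)² = 2146839556/441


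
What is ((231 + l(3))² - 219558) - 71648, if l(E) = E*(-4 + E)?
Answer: -239222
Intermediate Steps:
((231 + l(3))² - 219558) - 71648 = ((231 + 3*(-4 + 3))² - 219558) - 71648 = ((231 + 3*(-1))² - 219558) - 71648 = ((231 - 3)² - 219558) - 71648 = (228² - 219558) - 71648 = (51984 - 219558) - 71648 = -167574 - 71648 = -239222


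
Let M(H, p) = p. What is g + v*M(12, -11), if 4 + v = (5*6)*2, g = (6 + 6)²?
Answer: -472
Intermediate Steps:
g = 144 (g = 12² = 144)
v = 56 (v = -4 + (5*6)*2 = -4 + 30*2 = -4 + 60 = 56)
g + v*M(12, -11) = 144 + 56*(-11) = 144 - 616 = -472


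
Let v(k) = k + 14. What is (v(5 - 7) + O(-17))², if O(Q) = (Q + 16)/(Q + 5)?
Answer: 21025/144 ≈ 146.01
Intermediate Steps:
v(k) = 14 + k
O(Q) = (16 + Q)/(5 + Q)
(v(5 - 7) + O(-17))² = ((14 + (5 - 7)) + (16 - 17)/(5 - 17))² = ((14 - 2) - 1/(-12))² = (12 - 1/12*(-1))² = (12 + 1/12)² = (145/12)² = 21025/144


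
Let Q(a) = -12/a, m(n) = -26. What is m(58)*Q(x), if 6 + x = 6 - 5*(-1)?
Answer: 312/5 ≈ 62.400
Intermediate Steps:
x = 5 (x = -6 + (6 - 5*(-1)) = -6 + (6 + 5) = -6 + 11 = 5)
m(58)*Q(x) = -(-312)/5 = -26*(-12/5) = 312/5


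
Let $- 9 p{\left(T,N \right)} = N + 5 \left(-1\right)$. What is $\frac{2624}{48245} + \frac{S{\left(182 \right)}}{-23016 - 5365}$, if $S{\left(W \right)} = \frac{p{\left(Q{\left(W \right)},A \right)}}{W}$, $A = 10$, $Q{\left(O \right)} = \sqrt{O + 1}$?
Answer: $\frac{121984957897}{2242817323110} \approx 0.054389$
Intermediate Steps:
$Q{\left(O \right)} = \sqrt{1 + O}$
$p{\left(T,N \right)} = \frac{5}{9} - \frac{N}{9}$ ($p{\left(T,N \right)} = - \frac{N + 5 \left(-1\right)}{9} = - \frac{N - 5}{9} = - \frac{-5 + N}{9} = \frac{5}{9} - \frac{N}{9}$)
$S{\left(W \right)} = - \frac{5}{9 W}$ ($S{\left(W \right)} = \frac{\frac{5}{9} - \frac{10}{9}}{W} = - \frac{5}{9 W}$)
$\frac{2624}{48245} + \frac{S{\left(182 \right)}}{-23016 - 5365} = \frac{2624}{48245} + \frac{\left(- \frac{5}{9}\right) \frac{1}{182}}{-23016 - 5365} = 2624 \cdot \frac{1}{48245} + \frac{\left(- \frac{5}{9}\right) \frac{1}{182}}{-28381} = \frac{2624}{48245} - - \frac{5}{46488078} = \frac{2624}{48245} + \frac{5}{46488078} = \frac{121984957897}{2242817323110}$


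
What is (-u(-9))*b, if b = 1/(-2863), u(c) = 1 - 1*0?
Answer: 1/2863 ≈ 0.00034928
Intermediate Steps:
u(c) = 1 (u(c) = 1 + 0 = 1)
b = -1/2863 ≈ -0.00034928
(-u(-9))*b = -1*1*(-1/2863) = -1*(-1/2863) = 1/2863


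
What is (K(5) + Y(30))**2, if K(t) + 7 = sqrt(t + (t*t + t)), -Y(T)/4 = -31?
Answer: (117 + sqrt(35))**2 ≈ 15108.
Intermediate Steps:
Y(T) = 124 (Y(T) = -4*(-31) = 124)
K(t) = -7 + sqrt(t**2 + 2*t) (K(t) = -7 + sqrt(t + (t*t + t)) = -7 + sqrt(t + (t**2 + t)) = -7 + sqrt(t + (t + t**2)) = -7 + sqrt(t**2 + 2*t))
(K(5) + Y(30))**2 = ((-7 + sqrt(5*(2 + 5))) + 124)**2 = ((-7 + sqrt(5*7)) + 124)**2 = ((-7 + sqrt(35)) + 124)**2 = (117 + sqrt(35))**2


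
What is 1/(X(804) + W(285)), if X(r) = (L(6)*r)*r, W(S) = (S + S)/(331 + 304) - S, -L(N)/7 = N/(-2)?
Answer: 127/1723955391 ≈ 7.3668e-8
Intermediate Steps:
L(N) = 7*N/2 (L(N) = -7*N/(-2) = -7*N*(-1)/2 = -(-7)*N/2 = 7*N/2)
W(S) = -633*S/635 (W(S) = (2*S)/635 - S = (2*S)*(1/635) - S = 2*S/635 - S = -633*S/635)
X(r) = 21*r² (X(r) = (((7/2)*6)*r)*r = (21*r)*r = 21*r²)
1/(X(804) + W(285)) = 1/(21*804² - 633/635*285) = 1/(21*646416 - 36081/127) = 1/(13574736 - 36081/127) = 1/(1723955391/127) = 127/1723955391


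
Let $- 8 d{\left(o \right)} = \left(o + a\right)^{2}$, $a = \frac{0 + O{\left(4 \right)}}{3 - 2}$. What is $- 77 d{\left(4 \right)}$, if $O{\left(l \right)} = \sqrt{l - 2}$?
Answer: $\frac{693}{4} + 77 \sqrt{2} \approx 282.14$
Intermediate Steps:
$O{\left(l \right)} = \sqrt{-2 + l}$
$a = \sqrt{2}$ ($a = \frac{0 + \sqrt{-2 + 4}}{3 - 2} = \frac{0 + \sqrt{2}}{1} = \sqrt{2} \cdot 1 = \sqrt{2} \approx 1.4142$)
$d{\left(o \right)} = - \frac{\left(o + \sqrt{2}\right)^{2}}{8}$
$- 77 d{\left(4 \right)} = - 77 \left(- \frac{\left(4 + \sqrt{2}\right)^{2}}{8}\right) = \frac{77 \left(4 + \sqrt{2}\right)^{2}}{8}$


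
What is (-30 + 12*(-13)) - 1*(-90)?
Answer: -96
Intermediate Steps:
(-30 + 12*(-13)) - 1*(-90) = (-30 - 156) + 90 = -186 + 90 = -96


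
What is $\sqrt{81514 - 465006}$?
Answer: $2 i \sqrt{95873} \approx 619.27 i$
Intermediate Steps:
$\sqrt{81514 - 465006} = \sqrt{-383492} = 2 i \sqrt{95873}$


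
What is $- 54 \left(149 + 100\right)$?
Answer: $-13446$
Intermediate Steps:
$- 54 \left(149 + 100\right) = \left(-54\right) 249 = -13446$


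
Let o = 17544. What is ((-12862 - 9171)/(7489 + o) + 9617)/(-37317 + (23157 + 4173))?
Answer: -240720328/250004571 ≈ -0.96286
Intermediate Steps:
((-12862 - 9171)/(7489 + o) + 9617)/(-37317 + (23157 + 4173)) = ((-12862 - 9171)/(7489 + 17544) + 9617)/(-37317 + (23157 + 4173)) = (-22033/25033 + 9617)/(-37317 + 27330) = (-22033*1/25033 + 9617)/(-9987) = (-22033/25033 + 9617)*(-1/9987) = (240720328/25033)*(-1/9987) = -240720328/250004571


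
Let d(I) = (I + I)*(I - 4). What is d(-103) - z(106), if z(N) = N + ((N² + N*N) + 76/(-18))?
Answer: -4786/9 ≈ -531.78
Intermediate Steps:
d(I) = 2*I*(-4 + I) (d(I) = (2*I)*(-4 + I) = 2*I*(-4 + I))
z(N) = -38/9 + N + 2*N² (z(N) = N + ((N² + N²) + 76*(-1/18)) = N + (2*N² - 38/9) = N + (-38/9 + 2*N²) = -38/9 + N + 2*N²)
d(-103) - z(106) = 2*(-103)*(-4 - 103) - (-38/9 + 106 + 2*106²) = 2*(-103)*(-107) - (-38/9 + 106 + 2*11236) = 22042 - (-38/9 + 106 + 22472) = 22042 - 1*203164/9 = 22042 - 203164/9 = -4786/9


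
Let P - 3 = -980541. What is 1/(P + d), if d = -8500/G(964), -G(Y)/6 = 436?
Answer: -654/641269727 ≈ -1.0199e-6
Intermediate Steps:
P = -980538 (P = 3 - 980541 = -980538)
G(Y) = -2616 (G(Y) = -6*436 = -2616)
d = 2125/654 (d = -8500/(-2616) = -8500*(-1/2616) = 2125/654 ≈ 3.2492)
1/(P + d) = 1/(-980538 + 2125/654) = 1/(-641269727/654) = -654/641269727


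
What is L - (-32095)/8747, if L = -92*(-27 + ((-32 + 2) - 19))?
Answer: 61191119/8747 ≈ 6995.7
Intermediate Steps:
L = 6992 (L = -92*(-27 + (-30 - 19)) = -92*(-27 - 49) = -92*(-76) = 6992)
L - (-32095)/8747 = 6992 - (-32095)/8747 = 6992 - 1*(-32095/8747) = 6992 + 32095/8747 = 61191119/8747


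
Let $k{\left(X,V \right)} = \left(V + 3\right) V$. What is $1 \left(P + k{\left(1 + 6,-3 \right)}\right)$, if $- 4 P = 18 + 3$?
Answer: $- \frac{21}{4} \approx -5.25$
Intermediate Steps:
$P = - \frac{21}{4}$ ($P = - \frac{18 + 3}{4} = \left(- \frac{1}{4}\right) 21 = - \frac{21}{4} \approx -5.25$)
$k{\left(X,V \right)} = V \left(3 + V\right)$ ($k{\left(X,V \right)} = \left(3 + V\right) V = V \left(3 + V\right)$)
$1 \left(P + k{\left(1 + 6,-3 \right)}\right) = 1 \left(- \frac{21}{4} - 3 \left(3 - 3\right)\right) = 1 \left(- \frac{21}{4} - 0\right) = 1 \left(- \frac{21}{4} + 0\right) = 1 \left(- \frac{21}{4}\right) = - \frac{21}{4}$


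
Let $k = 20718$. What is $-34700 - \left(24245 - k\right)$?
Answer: $-38227$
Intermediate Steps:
$-34700 - \left(24245 - k\right) = -34700 - \left(24245 - 20718\right) = -34700 - 3527 = -38227$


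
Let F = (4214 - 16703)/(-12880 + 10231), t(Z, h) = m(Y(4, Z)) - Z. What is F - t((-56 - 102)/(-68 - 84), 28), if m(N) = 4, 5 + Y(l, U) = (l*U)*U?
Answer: 117713/67108 ≈ 1.7541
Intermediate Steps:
Y(l, U) = -5 + l*U² (Y(l, U) = -5 + (l*U)*U = -5 + (U*l)*U = -5 + l*U²)
t(Z, h) = 4 - Z
F = 4163/883 (F = -12489/(-2649) = -12489*(-1/2649) = 4163/883 ≈ 4.7146)
F - t((-56 - 102)/(-68 - 84), 28) = 4163/883 - (4 - (-56 - 102)/(-68 - 84)) = 4163/883 - (4 - (-158)/(-152)) = 4163/883 - (4 - (-158)*(-1)/152) = 4163/883 - (4 - 1*79/76) = 4163/883 - (4 - 79/76) = 4163/883 - 1*225/76 = 4163/883 - 225/76 = 117713/67108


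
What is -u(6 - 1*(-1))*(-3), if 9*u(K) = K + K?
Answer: 14/3 ≈ 4.6667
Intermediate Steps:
u(K) = 2*K/9 (u(K) = (K + K)/9 = (2*K)/9 = 2*K/9)
-u(6 - 1*(-1))*(-3) = -2*(6 - 1*(-1))/9*(-3) = -2*(6 + 1)/9*(-3) = -2*7/9*(-3) = -1*14/9*(-3) = -14/9*(-3) = 14/3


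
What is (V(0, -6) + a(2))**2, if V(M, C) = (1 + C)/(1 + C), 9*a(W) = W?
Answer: 121/81 ≈ 1.4938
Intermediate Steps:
a(W) = W/9
V(M, C) = 1
(V(0, -6) + a(2))**2 = (1 + (1/9)*2)**2 = (1 + 2/9)**2 = (11/9)**2 = 121/81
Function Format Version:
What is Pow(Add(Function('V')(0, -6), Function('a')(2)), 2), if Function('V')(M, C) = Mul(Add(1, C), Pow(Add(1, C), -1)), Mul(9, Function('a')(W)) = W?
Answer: Rational(121, 81) ≈ 1.4938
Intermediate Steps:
Function('a')(W) = Mul(Rational(1, 9), W)
Function('V')(M, C) = 1
Pow(Add(Function('V')(0, -6), Function('a')(2)), 2) = Pow(Add(1, Mul(Rational(1, 9), 2)), 2) = Pow(Add(1, Rational(2, 9)), 2) = Pow(Rational(11, 9), 2) = Rational(121, 81)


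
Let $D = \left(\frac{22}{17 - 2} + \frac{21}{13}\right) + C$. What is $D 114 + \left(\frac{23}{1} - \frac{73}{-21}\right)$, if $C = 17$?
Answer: $\frac{3161108}{1365} \approx 2315.8$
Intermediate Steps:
$D = \frac{3916}{195}$ ($D = \left(\frac{22}{17 - 2} + \frac{21}{13}\right) + 17 = \left(\frac{22}{15} + 21 \cdot \frac{1}{13}\right) + 17 = \left(22 \cdot \frac{1}{15} + \frac{21}{13}\right) + 17 = \left(\frac{22}{15} + \frac{21}{13}\right) + 17 = \frac{601}{195} + 17 = \frac{3916}{195} \approx 20.082$)
$D 114 + \left(\frac{23}{1} - \frac{73}{-21}\right) = \frac{3916}{195} \cdot 114 + \left(\frac{23}{1} - \frac{73}{-21}\right) = \frac{148808}{65} + \left(23 \cdot 1 - - \frac{73}{21}\right) = \frac{148808}{65} + \left(23 + \frac{73}{21}\right) = \frac{148808}{65} + \frac{556}{21} = \frac{3161108}{1365}$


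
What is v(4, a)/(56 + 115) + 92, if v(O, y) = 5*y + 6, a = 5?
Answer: 15763/171 ≈ 92.181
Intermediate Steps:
v(O, y) = 6 + 5*y
v(4, a)/(56 + 115) + 92 = (6 + 5*5)/(56 + 115) + 92 = (6 + 25)/171 + 92 = 31*(1/171) + 92 = 31/171 + 92 = 15763/171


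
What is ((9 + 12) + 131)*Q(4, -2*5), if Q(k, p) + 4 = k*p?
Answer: -6688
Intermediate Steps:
Q(k, p) = -4 + k*p
((9 + 12) + 131)*Q(4, -2*5) = ((9 + 12) + 131)*(-4 + 4*(-2*5)) = (21 + 131)*(-4 + 4*(-10)) = 152*(-4 - 40) = 152*(-44) = -6688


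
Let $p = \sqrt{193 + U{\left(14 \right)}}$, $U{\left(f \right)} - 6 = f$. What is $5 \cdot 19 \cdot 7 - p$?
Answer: $665 - \sqrt{213} \approx 650.41$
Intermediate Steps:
$U{\left(f \right)} = 6 + f$
$p = \sqrt{213}$ ($p = \sqrt{193 + \left(6 + 14\right)} = \sqrt{193 + 20} = \sqrt{213} \approx 14.595$)
$5 \cdot 19 \cdot 7 - p = 5 \cdot 19 \cdot 7 - \sqrt{213} = 95 \cdot 7 - \sqrt{213} = 665 - \sqrt{213}$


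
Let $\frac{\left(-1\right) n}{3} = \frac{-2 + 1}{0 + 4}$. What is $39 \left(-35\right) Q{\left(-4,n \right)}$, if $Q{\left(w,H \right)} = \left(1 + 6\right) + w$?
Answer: $-4095$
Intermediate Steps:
$n = \frac{3}{4}$ ($n = - 3 \frac{-2 + 1}{0 + 4} = - 3 \left(- \frac{1}{4}\right) = - 3 \left(\left(-1\right) \frac{1}{4}\right) = \left(-3\right) \left(- \frac{1}{4}\right) = \frac{3}{4} \approx 0.75$)
$Q{\left(w,H \right)} = 7 + w$
$39 \left(-35\right) Q{\left(-4,n \right)} = 39 \left(-35\right) \left(7 - 4\right) = \left(-1365\right) 3 = -4095$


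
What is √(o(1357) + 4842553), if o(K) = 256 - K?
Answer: 22*√10003 ≈ 2200.3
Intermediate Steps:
√(o(1357) + 4842553) = √((256 - 1*1357) + 4842553) = √((256 - 1357) + 4842553) = √(-1101 + 4842553) = √4841452 = 22*√10003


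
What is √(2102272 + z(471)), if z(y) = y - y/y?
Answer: 3*√233638 ≈ 1450.1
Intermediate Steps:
z(y) = -1 + y (z(y) = y - 1*1 = y - 1 = -1 + y)
√(2102272 + z(471)) = √(2102272 + (-1 + 471)) = √(2102272 + 470) = √2102742 = 3*√233638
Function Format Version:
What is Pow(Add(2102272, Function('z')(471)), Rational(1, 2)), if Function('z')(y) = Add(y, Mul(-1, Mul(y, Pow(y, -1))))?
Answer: Mul(3, Pow(233638, Rational(1, 2))) ≈ 1450.1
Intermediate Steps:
Function('z')(y) = Add(-1, y) (Function('z')(y) = Add(y, Mul(-1, 1)) = Add(y, -1) = Add(-1, y))
Pow(Add(2102272, Function('z')(471)), Rational(1, 2)) = Pow(Add(2102272, Add(-1, 471)), Rational(1, 2)) = Pow(Add(2102272, 470), Rational(1, 2)) = Pow(2102742, Rational(1, 2)) = Mul(3, Pow(233638, Rational(1, 2)))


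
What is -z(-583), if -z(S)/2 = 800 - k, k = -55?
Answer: 1710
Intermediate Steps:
z(S) = -1710 (z(S) = -2*(800 - 1*(-55)) = -2*(800 + 55) = -2*855 = -1710)
-z(-583) = -1*(-1710) = 1710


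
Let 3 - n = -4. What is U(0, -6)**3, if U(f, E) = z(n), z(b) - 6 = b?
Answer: 2197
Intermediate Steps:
n = 7 (n = 3 - 1*(-4) = 3 + 4 = 7)
z(b) = 6 + b
U(f, E) = 13 (U(f, E) = 6 + 7 = 13)
U(0, -6)**3 = 13**3 = 2197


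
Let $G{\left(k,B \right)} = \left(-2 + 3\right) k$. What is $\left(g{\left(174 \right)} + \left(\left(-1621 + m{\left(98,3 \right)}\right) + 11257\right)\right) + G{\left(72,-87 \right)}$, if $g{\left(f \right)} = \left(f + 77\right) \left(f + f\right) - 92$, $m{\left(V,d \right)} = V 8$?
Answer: $97748$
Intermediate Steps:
$G{\left(k,B \right)} = k$ ($G{\left(k,B \right)} = 1 k = k$)
$m{\left(V,d \right)} = 8 V$
$g{\left(f \right)} = -92 + 2 f \left(77 + f\right)$ ($g{\left(f \right)} = \left(77 + f\right) 2 f - 92 = 2 f \left(77 + f\right) - 92 = -92 + 2 f \left(77 + f\right)$)
$\left(g{\left(174 \right)} + \left(\left(-1621 + m{\left(98,3 \right)}\right) + 11257\right)\right) + G{\left(72,-87 \right)} = \left(\left(-92 + 2 \cdot 174^{2} + 154 \cdot 174\right) + \left(\left(-1621 + 8 \cdot 98\right) + 11257\right)\right) + 72 = \left(\left(-92 + 2 \cdot 30276 + 26796\right) + \left(\left(-1621 + 784\right) + 11257\right)\right) + 72 = \left(\left(-92 + 60552 + 26796\right) + \left(-837 + 11257\right)\right) + 72 = \left(87256 + 10420\right) + 72 = 97676 + 72 = 97748$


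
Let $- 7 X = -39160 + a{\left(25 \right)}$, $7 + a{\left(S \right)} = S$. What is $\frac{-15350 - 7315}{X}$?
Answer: $- \frac{158655}{39142} \approx -4.0533$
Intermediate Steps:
$a{\left(S \right)} = -7 + S$
$X = \frac{39142}{7}$ ($X = - \frac{-39160 + \left(-7 + 25\right)}{7} = - \frac{-39160 + 18}{7} = \left(- \frac{1}{7}\right) \left(-39142\right) = \frac{39142}{7} \approx 5591.7$)
$\frac{-15350 - 7315}{X} = \frac{-15350 - 7315}{\frac{39142}{7}} = \left(-15350 - 7315\right) \frac{7}{39142} = \left(-22665\right) \frac{7}{39142} = - \frac{158655}{39142}$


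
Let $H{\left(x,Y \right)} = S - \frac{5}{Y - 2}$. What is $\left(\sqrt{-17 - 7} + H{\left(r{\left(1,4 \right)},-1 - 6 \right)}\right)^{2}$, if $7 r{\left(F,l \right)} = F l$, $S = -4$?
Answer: $\frac{\left(31 - 18 i \sqrt{6}\right)^{2}}{81} \approx -12.136 - 33.749 i$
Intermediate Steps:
$r{\left(F,l \right)} = \frac{F l}{7}$
$H{\left(x,Y \right)} = -4 - \frac{5}{-2 + Y}$ ($H{\left(x,Y \right)} = -4 - \frac{5}{Y - 2} = -4 - \frac{5}{-2 + Y}$)
$\left(\sqrt{-17 - 7} + H{\left(r{\left(1,4 \right)},-1 - 6 \right)}\right)^{2} = \left(\sqrt{-17 - 7} + \frac{3 - 4 \left(-1 - 6\right)}{-2 - 7}\right)^{2} = \left(\sqrt{-24} + \frac{3 - 4 \left(-1 - 6\right)}{-2 - 7}\right)^{2} = \left(2 i \sqrt{6} + \frac{3 - -28}{-2 - 7}\right)^{2} = \left(2 i \sqrt{6} + \frac{3 + 28}{-9}\right)^{2} = \left(2 i \sqrt{6} - \frac{31}{9}\right)^{2} = \left(- \frac{31}{9} + 2 i \sqrt{6}\right)^{2}$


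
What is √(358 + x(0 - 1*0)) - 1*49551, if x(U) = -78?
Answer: -49551 + 2*√70 ≈ -49534.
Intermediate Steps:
√(358 + x(0 - 1*0)) - 1*49551 = √(358 - 78) - 1*49551 = √280 - 49551 = 2*√70 - 49551 = -49551 + 2*√70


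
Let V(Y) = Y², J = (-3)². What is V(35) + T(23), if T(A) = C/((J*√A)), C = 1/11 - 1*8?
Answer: 1225 - 29*√23/759 ≈ 1224.8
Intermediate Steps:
J = 9
C = -87/11 (C = 1/11 - 8 = -87/11 ≈ -7.9091)
T(A) = -29/(33*√A) (T(A) = -87*1/(9*√A)/11 = -29/(33*√A))
V(35) + T(23) = 35² - 29*√23/759 = 1225 - 29*√23/759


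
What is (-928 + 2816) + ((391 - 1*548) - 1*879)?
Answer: 852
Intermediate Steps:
(-928 + 2816) + ((391 - 1*548) - 1*879) = 1888 + ((391 - 548) - 879) = 1888 + (-157 - 879) = 1888 - 1036 = 852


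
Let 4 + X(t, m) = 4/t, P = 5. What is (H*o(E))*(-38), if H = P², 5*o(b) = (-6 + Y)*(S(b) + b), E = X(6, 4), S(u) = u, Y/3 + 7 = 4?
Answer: -19000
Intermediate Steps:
Y = -9 (Y = -21 + 3*4 = -21 + 12 = -9)
X(t, m) = -4 + 4/t
E = -10/3 (E = -4 + 4/6 = -4 + 4*(⅙) = -4 + ⅔ = -10/3 ≈ -3.3333)
o(b) = -6*b (o(b) = ((-6 - 9)*(b + b))/5 = (-30*b)/5 = -6*b)
H = 25 (H = 5² = 25)
(H*o(E))*(-38) = (25*(-6*(-10/3)))*(-38) = (25*20)*(-38) = 500*(-38) = -19000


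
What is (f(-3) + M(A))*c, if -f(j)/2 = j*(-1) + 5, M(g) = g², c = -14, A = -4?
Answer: 0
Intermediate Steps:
f(j) = -10 + 2*j (f(j) = -2*(j*(-1) + 5) = -2*(-j + 5) = -2*(5 - j) = -10 + 2*j)
(f(-3) + M(A))*c = ((-10 + 2*(-3)) + (-4)²)*(-14) = ((-10 - 6) + 16)*(-14) = (-16 + 16)*(-14) = 0*(-14) = 0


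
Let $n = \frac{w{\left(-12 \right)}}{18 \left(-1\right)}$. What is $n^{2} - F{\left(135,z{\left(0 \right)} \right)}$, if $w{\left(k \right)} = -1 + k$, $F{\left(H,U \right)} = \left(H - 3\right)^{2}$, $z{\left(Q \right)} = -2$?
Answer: $- \frac{5645207}{324} \approx -17423.0$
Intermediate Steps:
$F{\left(H,U \right)} = \left(-3 + H\right)^{2}$
$n = \frac{13}{18}$ ($n = \frac{-1 - 12}{18 \left(-1\right)} = - \frac{13}{-18} = \left(-13\right) \left(- \frac{1}{18}\right) = \frac{13}{18} \approx 0.72222$)
$n^{2} - F{\left(135,z{\left(0 \right)} \right)} = \left(\frac{13}{18}\right)^{2} - \left(-3 + 135\right)^{2} = \frac{169}{324} - 132^{2} = \frac{169}{324} - 17424 = - \frac{5645207}{324}$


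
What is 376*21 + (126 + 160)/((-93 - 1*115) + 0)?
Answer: 63157/8 ≈ 7894.6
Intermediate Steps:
376*21 + (126 + 160)/((-93 - 1*115) + 0) = 7896 + 286/((-93 - 115) + 0) = 7896 + 286/(-208 + 0) = 7896 + 286/(-208) = 7896 + 286*(-1/208) = 7896 - 11/8 = 63157/8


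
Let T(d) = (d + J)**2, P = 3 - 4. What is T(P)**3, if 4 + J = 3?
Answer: 64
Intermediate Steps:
P = -1
J = -1 (J = -4 + 3 = -1)
T(d) = (-1 + d)**2 (T(d) = (d - 1)**2 = (-1 + d)**2)
T(P)**3 = ((-1 - 1)**2)**3 = ((-2)**2)**3 = 4**3 = 64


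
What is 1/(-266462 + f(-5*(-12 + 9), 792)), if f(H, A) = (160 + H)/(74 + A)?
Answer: -866/230755917 ≈ -3.7529e-6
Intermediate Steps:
f(H, A) = (160 + H)/(74 + A)
1/(-266462 + f(-5*(-12 + 9), 792)) = 1/(-266462 + (160 - 5*(-12 + 9))/(74 + 792)) = 1/(-266462 + (160 - 5*(-3))/866) = 1/(-266462 + (160 + 15)/866) = 1/(-266462 + (1/866)*175) = 1/(-266462 + 175/866) = 1/(-230755917/866) = -866/230755917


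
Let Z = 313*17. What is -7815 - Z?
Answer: -13136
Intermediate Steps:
Z = 5321
-7815 - Z = -7815 - 1*5321 = -7815 - 5321 = -13136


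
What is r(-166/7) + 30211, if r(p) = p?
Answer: 211311/7 ≈ 30187.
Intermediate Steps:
r(-166/7) + 30211 = -166/7 + 30211 = 211311/7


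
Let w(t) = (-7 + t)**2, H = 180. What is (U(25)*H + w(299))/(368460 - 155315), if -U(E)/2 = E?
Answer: 76264/213145 ≈ 0.35780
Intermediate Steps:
U(E) = -2*E
(U(25)*H + w(299))/(368460 - 155315) = (-2*25*180 + (-7 + 299)**2)/(368460 - 155315) = (-50*180 + 292**2)/213145 = (-9000 + 85264)*(1/213145) = 76264*(1/213145) = 76264/213145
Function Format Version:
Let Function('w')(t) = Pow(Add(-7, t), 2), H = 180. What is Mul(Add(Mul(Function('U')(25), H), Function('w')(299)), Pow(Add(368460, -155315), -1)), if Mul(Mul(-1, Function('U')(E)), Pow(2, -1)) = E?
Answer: Rational(76264, 213145) ≈ 0.35780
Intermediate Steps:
Function('U')(E) = Mul(-2, E)
Mul(Add(Mul(Function('U')(25), H), Function('w')(299)), Pow(Add(368460, -155315), -1)) = Mul(Add(Mul(Mul(-2, 25), 180), Pow(Add(-7, 299), 2)), Pow(Add(368460, -155315), -1)) = Mul(Add(Mul(-50, 180), Pow(292, 2)), Pow(213145, -1)) = Mul(Add(-9000, 85264), Rational(1, 213145)) = Mul(76264, Rational(1, 213145)) = Rational(76264, 213145)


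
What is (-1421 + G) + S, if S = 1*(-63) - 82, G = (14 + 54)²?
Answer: 3058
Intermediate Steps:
G = 4624 (G = 68² = 4624)
S = -145 (S = -63 - 82 = -145)
(-1421 + G) + S = (-1421 + 4624) - 145 = 3203 - 145 = 3058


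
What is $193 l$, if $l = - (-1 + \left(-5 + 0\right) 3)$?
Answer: $3088$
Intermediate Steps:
$l = 16$ ($l = - (-1 - 15) = \left(-1\right) \left(-16\right) = 16$)
$193 l = 193 \cdot 16 = 3088$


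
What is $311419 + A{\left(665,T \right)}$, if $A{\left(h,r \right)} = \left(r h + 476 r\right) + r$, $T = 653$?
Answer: $1057145$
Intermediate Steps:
$A{\left(h,r \right)} = 477 r + h r$ ($A{\left(h,r \right)} = \left(h r + 476 r\right) + r = \left(476 r + h r\right) + r = 477 r + h r$)
$311419 + A{\left(665,T \right)} = 311419 + 653 \left(477 + 665\right) = 311419 + 653 \cdot 1142 = 311419 + 745726 = 1057145$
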